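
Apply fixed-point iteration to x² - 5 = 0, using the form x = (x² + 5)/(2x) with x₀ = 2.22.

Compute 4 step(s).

Equation: x² - 5 = 0
Fixed-point form: x = (x² + 5)/(2x)
x₀ = 2.22

x_1 = g(2.220000) = 2.236126
x_2 = g(2.236126) = 2.236068
x_3 = g(2.236068) = 2.236068
x_4 = g(2.236068) = 2.236068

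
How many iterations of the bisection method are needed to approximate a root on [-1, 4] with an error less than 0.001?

We need (b-a)/2^n ≤ 0.001
(4 - (-1))/2^n ≤ 0.001
5/2^n ≤ 0.001
2^n ≥ 5000
n ≥ log₂(5000) = 12.29
n ≥ 13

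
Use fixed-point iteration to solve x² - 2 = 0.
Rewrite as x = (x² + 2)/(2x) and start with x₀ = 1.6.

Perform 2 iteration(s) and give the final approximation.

Equation: x² - 2 = 0
Fixed-point form: x = (x² + 2)/(2x)
x₀ = 1.6

x_1 = g(1.600000) = 1.425000
x_2 = g(1.425000) = 1.414254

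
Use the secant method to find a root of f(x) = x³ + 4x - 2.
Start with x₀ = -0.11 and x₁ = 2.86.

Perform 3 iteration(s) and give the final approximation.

f(x) = x³ + 4x - 2
x₀ = -0.11, x₁ = 2.86

Secant formula: x_{n+1} = x_n - f(x_n)(x_n - x_{n-1})/(f(x_n) - f(x_{n-1}))

Iteration 1:
  f(-0.110000) = -2.441331
  f(2.860000) = 32.833656
  x_2 = 2.860000 - 32.833656×(2.860000 - (-0.110000))/(32.833656 - (-2.441331))
       = 0.095549
Iteration 2:
  f(2.860000) = 32.833656
  f(0.095549) = -1.616930
  x_3 = 0.095549 - (-1.616930)×(0.095549 - 2.860000)/(-1.616930 - 32.833656)
       = 0.225298
Iteration 3:
  f(0.095549) = -1.616930
  f(0.225298) = -1.087371
  x_4 = 0.225298 - (-1.087371)×(0.225298 - 0.095549)/(-1.087371 - (-1.616930))
       = 0.491718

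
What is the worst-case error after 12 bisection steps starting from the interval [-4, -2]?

Bisection error bound: |error| ≤ (b-a)/2^n
|error| ≤ (-2 - (-4))/2^12 = 2/2^12
|error| ≤ 0.0004882812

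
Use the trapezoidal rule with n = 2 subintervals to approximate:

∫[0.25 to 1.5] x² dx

f(x) = x²
a = 0.25, b = 1.5, n = 2
h = (b - a)/n = 0.625000

Trapezoidal rule: (h/2)[f(x₀) + 2f(x₁) + 2f(x₂) + ... + f(xₙ)]

x_0 = 0.2500, f(x_0) = 0.062500, coefficient = 1
x_1 = 0.8750, f(x_1) = 0.765625, coefficient = 2
x_2 = 1.5000, f(x_2) = 2.250000, coefficient = 1

I ≈ (0.625000/2) × 3.843750 = 1.201172
Exact value: 1.119792
Error: 0.081380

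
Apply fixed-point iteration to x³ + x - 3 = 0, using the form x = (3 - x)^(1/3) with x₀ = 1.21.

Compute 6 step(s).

Equation: x³ + x - 3 = 0
Fixed-point form: x = (3 - x)^(1/3)
x₀ = 1.21

x_1 = g(1.210000) = 1.214184
x_2 = g(1.214184) = 1.213237
x_3 = g(1.213237) = 1.213451
x_4 = g(1.213451) = 1.213403
x_5 = g(1.213403) = 1.213414
x_6 = g(1.213414) = 1.213411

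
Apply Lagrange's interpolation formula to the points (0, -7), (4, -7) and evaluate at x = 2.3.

Lagrange interpolation formula:
P(x) = Σ yᵢ × Lᵢ(x)
where Lᵢ(x) = Π_{j≠i} (x - xⱼ)/(xᵢ - xⱼ)

L_0(2.3) = (2.3 - 4)/(0 - 4) = 0.425000
L_1(2.3) = (2.3 - 0)/(4 - 0) = 0.575000

P(2.3) = (-7)×L_0(2.3) + (-7)×L_1(2.3)
P(2.3) = -7.000000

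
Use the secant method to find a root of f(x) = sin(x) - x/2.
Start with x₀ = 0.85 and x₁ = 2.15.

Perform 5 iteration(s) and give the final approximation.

f(x) = sin(x) - x/2
x₀ = 0.85, x₁ = 2.15

Secant formula: x_{n+1} = x_n - f(x_n)(x_n - x_{n-1})/(f(x_n) - f(x_{n-1}))

Iteration 1:
  f(0.850000) = 0.326280
  f(2.150000) = -0.238101
  x_2 = 2.150000 - (-0.238101)×(2.150000 - 0.850000)/(-0.238101 - 0.326280)
       = 1.601556
Iteration 2:
  f(2.150000) = -0.238101
  f(1.601556) = 0.198749
  x_3 = 1.601556 - 0.198749×(1.601556 - 2.150000)/(0.198749 - (-0.238101))
       = 1.851076
Iteration 3:
  f(1.601556) = 0.198749
  f(1.851076) = 0.035440
  x_4 = 1.851076 - 0.035440×(1.851076 - 1.601556)/(0.035440 - 0.198749)
       = 1.905225
Iteration 4:
  f(1.851076) = 0.035440
  f(1.905225) = -0.008015
  x_5 = 1.905225 - (-0.008015)×(1.905225 - 1.851076)/(-0.008015 - 0.035440)
       = 1.895238
Iteration 5:
  f(1.905225) = -0.008015
  f(1.895238) = 0.000210
  x_6 = 1.895238 - 0.000210×(1.895238 - 1.905225)/(0.000210 - (-0.008015))
       = 1.895493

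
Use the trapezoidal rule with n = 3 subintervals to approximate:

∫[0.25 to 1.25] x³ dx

f(x) = x³
a = 0.25, b = 1.25, n = 3
h = (b - a)/n = 0.333333

Trapezoidal rule: (h/2)[f(x₀) + 2f(x₁) + 2f(x₂) + ... + f(xₙ)]

x_0 = 0.2500, f(x_0) = 0.015625, coefficient = 1
x_1 = 0.5833, f(x_1) = 0.198495, coefficient = 2
x_2 = 0.9167, f(x_2) = 0.770255, coefficient = 2
x_3 = 1.2500, f(x_3) = 1.953125, coefficient = 1

I ≈ (0.333333/2) × 3.906250 = 0.651042
Exact value: 0.609375
Error: 0.041667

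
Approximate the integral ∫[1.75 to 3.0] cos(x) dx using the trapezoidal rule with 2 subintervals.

f(x) = cos(x)
a = 1.75, b = 3.0, n = 2
h = (b - a)/n = 0.625000

Trapezoidal rule: (h/2)[f(x₀) + 2f(x₁) + 2f(x₂) + ... + f(xₙ)]

x_0 = 1.7500, f(x_0) = -0.178246, coefficient = 1
x_1 = 2.3750, f(x_1) = -0.720278, coefficient = 2
x_2 = 3.0000, f(x_2) = -0.989992, coefficient = 1

I ≈ (0.625000/2) × -2.608795 = -0.815249
Exact value: -0.842866
Error: 0.027617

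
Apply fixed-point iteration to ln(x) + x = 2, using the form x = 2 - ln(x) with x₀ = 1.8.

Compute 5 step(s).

Equation: ln(x) + x = 2
Fixed-point form: x = 2 - ln(x)
x₀ = 1.8

x_1 = g(1.800000) = 1.412213
x_2 = g(1.412213) = 1.654842
x_3 = g(1.654842) = 1.496295
x_4 = g(1.496295) = 1.597008
x_5 = g(1.597008) = 1.531868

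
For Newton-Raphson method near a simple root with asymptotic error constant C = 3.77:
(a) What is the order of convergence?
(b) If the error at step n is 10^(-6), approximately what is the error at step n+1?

(a) Newton-Raphson has quadratic (order 2) convergence near simple roots.
    This means |e_{n+1}| ≈ C|e_n|².

(b) With |e_n| = 10^(-6) and C = 3.77:
    |e_{n+1}| ≈ 3.77 × (10^(-6))² = 3.77 × 10^(-12)

(a) 2 (quadratic); (b) |e_{n+1}| ≈ 3.770e-12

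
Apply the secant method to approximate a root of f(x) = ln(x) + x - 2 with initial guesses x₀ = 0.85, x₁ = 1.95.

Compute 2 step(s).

f(x) = ln(x) + x - 2
x₀ = 0.85, x₁ = 1.95

Secant formula: x_{n+1} = x_n - f(x_n)(x_n - x_{n-1})/(f(x_n) - f(x_{n-1}))

Iteration 1:
  f(0.850000) = -1.312519
  f(1.950000) = 0.617829
  x_2 = 1.950000 - 0.617829×(1.950000 - 0.850000)/(0.617829 - (-1.312519))
       = 1.597933
Iteration 2:
  f(1.950000) = 0.617829
  f(1.597933) = 0.066644
  x_3 = 1.597933 - 0.066644×(1.597933 - 1.950000)/(0.066644 - 0.617829)
       = 1.555365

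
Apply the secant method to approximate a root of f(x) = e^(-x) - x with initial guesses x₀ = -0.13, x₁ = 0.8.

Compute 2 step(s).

f(x) = e^(-x) - x
x₀ = -0.13, x₁ = 0.8

Secant formula: x_{n+1} = x_n - f(x_n)(x_n - x_{n-1})/(f(x_n) - f(x_{n-1}))

Iteration 1:
  f(-0.130000) = 1.268828
  f(0.800000) = -0.350671
  x_2 = 0.800000 - (-0.350671)×(0.800000 - (-0.130000))/(-0.350671 - 1.268828)
       = 0.598627
Iteration 2:
  f(0.800000) = -0.350671
  f(0.598627) = -0.049061
  x_3 = 0.598627 - (-0.049061)×(0.598627 - 0.800000)/(-0.049061 - (-0.350671))
       = 0.565871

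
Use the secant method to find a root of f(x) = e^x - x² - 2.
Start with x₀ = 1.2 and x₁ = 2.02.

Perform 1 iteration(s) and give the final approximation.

f(x) = e^x - x² - 2
x₀ = 1.2, x₁ = 2.02

Secant formula: x_{n+1} = x_n - f(x_n)(x_n - x_{n-1})/(f(x_n) - f(x_{n-1}))

Iteration 1:
  f(1.200000) = -0.119883
  f(2.020000) = 1.457925
  x_2 = 2.020000 - 1.457925×(2.020000 - 1.200000)/(1.457925 - (-0.119883))
       = 1.262304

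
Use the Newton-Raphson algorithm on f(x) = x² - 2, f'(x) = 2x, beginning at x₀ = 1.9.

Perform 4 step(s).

f(x) = x² - 2
f'(x) = 2x
x₀ = 1.9

Newton-Raphson formula: x_{n+1} = x_n - f(x_n)/f'(x_n)

Iteration 1:
  f(1.900000) = 1.610000
  f'(1.900000) = 3.800000
  x_1 = 1.900000 - 1.610000/3.800000 = 1.476316
Iteration 2:
  f(1.476316) = 0.179508
  f'(1.476316) = 2.952632
  x_2 = 1.476316 - 0.179508/2.952632 = 1.415520
Iteration 3:
  f(1.415520) = 0.003696
  f'(1.415520) = 2.831039
  x_3 = 1.415520 - 0.003696/2.831039 = 1.414214
Iteration 4:
  f(1.414214) = 0.000002
  f'(1.414214) = 2.828428
  x_4 = 1.414214 - 0.000002/2.828428 = 1.414214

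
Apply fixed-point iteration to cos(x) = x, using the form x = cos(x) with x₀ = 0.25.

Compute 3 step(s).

Equation: cos(x) = x
Fixed-point form: x = cos(x)
x₀ = 0.25

x_1 = g(0.250000) = 0.968912
x_2 = g(0.968912) = 0.566196
x_3 = g(0.566196) = 0.843947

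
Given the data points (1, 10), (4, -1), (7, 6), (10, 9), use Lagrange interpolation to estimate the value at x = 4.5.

Lagrange interpolation formula:
P(x) = Σ yᵢ × Lᵢ(x)
where Lᵢ(x) = Π_{j≠i} (x - xⱼ)/(xᵢ - xⱼ)

L_0(4.5) = (4.5 - 4)/(1 - 4) × (4.5 - 7)/(1 - 7) × (4.5 - 10)/(1 - 10) = -0.042438
L_1(4.5) = (4.5 - 1)/(4 - 1) × (4.5 - 7)/(4 - 7) × (4.5 - 10)/(4 - 10) = 0.891204
L_2(4.5) = (4.5 - 1)/(7 - 1) × (4.5 - 4)/(7 - 4) × (4.5 - 10)/(7 - 10) = 0.178241
L_3(4.5) = (4.5 - 1)/(10 - 1) × (4.5 - 4)/(10 - 4) × (4.5 - 7)/(10 - 7) = -0.027006

P(4.5) = 10×L_0(4.5) + (-1)×L_1(4.5) + 6×L_2(4.5) + 9×L_3(4.5)
P(4.5) = -0.489198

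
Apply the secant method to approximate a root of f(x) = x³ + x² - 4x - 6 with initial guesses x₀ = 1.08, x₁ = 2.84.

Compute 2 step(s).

f(x) = x³ + x² - 4x - 6
x₀ = 1.08, x₁ = 2.84

Secant formula: x_{n+1} = x_n - f(x_n)(x_n - x_{n-1})/(f(x_n) - f(x_{n-1}))

Iteration 1:
  f(1.080000) = -7.893888
  f(2.840000) = 13.611904
  x_2 = 2.840000 - 13.611904×(2.840000 - 1.080000)/(13.611904 - (-7.893888))
       = 1.726023
Iteration 2:
  f(2.840000) = 13.611904
  f(1.726023) = -4.782843
  x_3 = 1.726023 - (-4.782843)×(1.726023 - 2.840000)/(-4.782843 - 13.611904)
       = 2.015670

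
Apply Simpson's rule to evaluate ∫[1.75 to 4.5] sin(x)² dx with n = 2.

f(x) = sin(x)²
a = 1.75, b = 4.5, n = 2
h = (b - a)/n = 1.375000

Simpson's rule: (h/3)[f(x₀) + 4f(x₁) + 2f(x₂) + ... + f(xₙ)]

x_0 = 1.7500, f(x_0) = 0.968228, coefficient = 1
x_1 = 3.1250, f(x_1) = 0.000275, coefficient = 4
x_2 = 4.5000, f(x_2) = 0.955565, coefficient = 1

I ≈ (1.375000/3) × 1.924895 = 0.882243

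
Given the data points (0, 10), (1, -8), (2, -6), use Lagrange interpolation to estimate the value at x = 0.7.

Lagrange interpolation formula:
P(x) = Σ yᵢ × Lᵢ(x)
where Lᵢ(x) = Π_{j≠i} (x - xⱼ)/(xᵢ - xⱼ)

L_0(0.7) = (0.7 - 1)/(0 - 1) × (0.7 - 2)/(0 - 2) = 0.195000
L_1(0.7) = (0.7 - 0)/(1 - 0) × (0.7 - 2)/(1 - 2) = 0.910000
L_2(0.7) = (0.7 - 0)/(2 - 0) × (0.7 - 1)/(2 - 1) = -0.105000

P(0.7) = 10×L_0(0.7) + (-8)×L_1(0.7) + (-6)×L_2(0.7)
P(0.7) = -4.700000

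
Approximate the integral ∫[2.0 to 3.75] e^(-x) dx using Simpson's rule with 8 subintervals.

f(x) = e^(-x)
a = 2.0, b = 3.75, n = 8
h = (b - a)/n = 0.218750

Simpson's rule: (h/3)[f(x₀) + 4f(x₁) + 2f(x₂) + ... + f(xₙ)]

x_0 = 2.0000, f(x_0) = 0.135335, coefficient = 1
x_1 = 2.2188, f(x_1) = 0.108745, coefficient = 4
x_2 = 2.4375, f(x_2) = 0.087379, coefficient = 2
x_3 = 2.6562, f(x_3) = 0.070211, coefficient = 4
x_4 = 2.8750, f(x_4) = 0.056416, coefficient = 2
x_5 = 3.0938, f(x_5) = 0.045332, coefficient = 4
x_6 = 3.3125, f(x_6) = 0.036425, coefficient = 2
x_7 = 3.5312, f(x_7) = 0.029268, coefficient = 4
x_8 = 3.7500, f(x_8) = 0.023518, coefficient = 1

I ≈ (0.218750/3) × 1.533517 = 0.111819
Exact value: 0.111818
Error: 0.000001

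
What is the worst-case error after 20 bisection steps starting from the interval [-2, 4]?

Bisection error bound: |error| ≤ (b-a)/2^n
|error| ≤ (4 - (-2))/2^20 = 6/2^20
|error| ≤ 0.0000057220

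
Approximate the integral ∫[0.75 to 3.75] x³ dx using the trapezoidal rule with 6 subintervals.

f(x) = x³
a = 0.75, b = 3.75, n = 6
h = (b - a)/n = 0.500000

Trapezoidal rule: (h/2)[f(x₀) + 2f(x₁) + 2f(x₂) + ... + f(xₙ)]

x_0 = 0.7500, f(x_0) = 0.421875, coefficient = 1
x_1 = 1.2500, f(x_1) = 1.953125, coefficient = 2
x_2 = 1.7500, f(x_2) = 5.359375, coefficient = 2
x_3 = 2.2500, f(x_3) = 11.390625, coefficient = 2
x_4 = 2.7500, f(x_4) = 20.796875, coefficient = 2
x_5 = 3.2500, f(x_5) = 34.328125, coefficient = 2
x_6 = 3.7500, f(x_6) = 52.734375, coefficient = 1

I ≈ (0.500000/2) × 200.812500 = 50.203125
Exact value: 49.359375
Error: 0.843750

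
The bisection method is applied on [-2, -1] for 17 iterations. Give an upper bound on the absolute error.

Bisection error bound: |error| ≤ (b-a)/2^n
|error| ≤ (-1 - (-2))/2^17 = 1/2^17
|error| ≤ 0.0000076294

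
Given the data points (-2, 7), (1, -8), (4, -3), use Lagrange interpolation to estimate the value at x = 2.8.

Lagrange interpolation formula:
P(x) = Σ yᵢ × Lᵢ(x)
where Lᵢ(x) = Π_{j≠i} (x - xⱼ)/(xᵢ - xⱼ)

L_0(2.8) = (2.8 - 1)/(-2 - 1) × (2.8 - 4)/(-2 - 4) = -0.120000
L_1(2.8) = (2.8 - (-2))/(1 - (-2)) × (2.8 - 4)/(1 - 4) = 0.640000
L_2(2.8) = (2.8 - (-2))/(4 - (-2)) × (2.8 - 1)/(4 - 1) = 0.480000

P(2.8) = 7×L_0(2.8) + (-8)×L_1(2.8) + (-3)×L_2(2.8)
P(2.8) = -7.400000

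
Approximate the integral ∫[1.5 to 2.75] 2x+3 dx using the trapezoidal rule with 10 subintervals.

f(x) = 2x+3
a = 1.5, b = 2.75, n = 10
h = (b - a)/n = 0.125000

Trapezoidal rule: (h/2)[f(x₀) + 2f(x₁) + 2f(x₂) + ... + f(xₙ)]

x_0 = 1.5000, f(x_0) = 6.000000, coefficient = 1
x_1 = 1.6250, f(x_1) = 6.250000, coefficient = 2
x_2 = 1.7500, f(x_2) = 6.500000, coefficient = 2
x_3 = 1.8750, f(x_3) = 6.750000, coefficient = 2
x_4 = 2.0000, f(x_4) = 7.000000, coefficient = 2
x_5 = 2.1250, f(x_5) = 7.250000, coefficient = 2
x_6 = 2.2500, f(x_6) = 7.500000, coefficient = 2
x_7 = 2.3750, f(x_7) = 7.750000, coefficient = 2
x_8 = 2.5000, f(x_8) = 8.000000, coefficient = 2
x_9 = 2.6250, f(x_9) = 8.250000, coefficient = 2
x_10 = 2.7500, f(x_10) = 8.500000, coefficient = 1

I ≈ (0.125000/2) × 145.000000 = 9.062500
Exact value: 9.062500
Error: 0.000000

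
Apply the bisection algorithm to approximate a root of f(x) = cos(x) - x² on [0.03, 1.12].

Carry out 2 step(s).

f(x) = cos(x) - x²
Initial interval: [0.03, 1.12]

Iteration 1:
  c_1 = (0.030000 + 1.120000)/2 = 0.575000
  f(c_1) = f(0.575000) = 0.508567
  f(a) × f(c) ≥ 0, new interval: [0.575000, 1.120000]
Iteration 2:
  c_2 = (0.575000 + 1.120000)/2 = 0.847500
  f(c_2) = f(0.847500) = -0.056397
  f(a) × f(c) < 0, new interval: [0.575000, 0.847500]

After 2 iteration(s), the approximation is c_2 = 0.847500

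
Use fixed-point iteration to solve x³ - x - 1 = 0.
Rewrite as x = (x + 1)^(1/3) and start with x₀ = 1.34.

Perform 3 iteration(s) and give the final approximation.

Equation: x³ - x - 1 = 0
Fixed-point form: x = (x + 1)^(1/3)
x₀ = 1.34

x_1 = g(1.340000) = 1.327614
x_2 = g(1.327614) = 1.325268
x_3 = g(1.325268) = 1.324822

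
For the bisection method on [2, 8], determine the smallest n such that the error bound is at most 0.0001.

We need (b-a)/2^n ≤ 0.0001
(8 - 2)/2^n ≤ 0.0001
6/2^n ≤ 0.0001
2^n ≥ 60000
n ≥ log₂(60000) = 15.87
n ≥ 16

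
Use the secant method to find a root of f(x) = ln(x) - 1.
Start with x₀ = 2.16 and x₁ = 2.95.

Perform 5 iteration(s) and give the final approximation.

f(x) = ln(x) - 1
x₀ = 2.16, x₁ = 2.95

Secant formula: x_{n+1} = x_n - f(x_n)(x_n - x_{n-1})/(f(x_n) - f(x_{n-1}))

Iteration 1:
  f(2.160000) = -0.229892
  f(2.950000) = 0.081805
  x_2 = 2.950000 - 0.081805×(2.950000 - 2.160000)/(0.081805 - (-0.229892))
       = 2.742664
Iteration 2:
  f(2.950000) = 0.081805
  f(2.742664) = 0.008930
  x_3 = 2.742664 - 0.008930×(2.742664 - 2.950000)/(0.008930 - 0.081805)
       = 2.717258
Iteration 3:
  f(2.742664) = 0.008930
  f(2.717258) = -0.000377
  x_4 = 2.717258 - (-0.000377)×(2.717258 - 2.742664)/(-0.000377 - 0.008930)
       = 2.718286
Iteration 4:
  f(2.717258) = -0.000377
  f(2.718286) = 0.000002
  x_5 = 2.718286 - 0.000002×(2.718286 - 2.717258)/(0.000002 - (-0.000377))
       = 2.718282
Iteration 5:
  f(2.718286) = 0.000002
  f(2.718282) = 0.000000
  x_6 = 2.718282 - 0.000000×(2.718282 - 2.718286)/(0.000000 - 0.000002)
       = 2.718282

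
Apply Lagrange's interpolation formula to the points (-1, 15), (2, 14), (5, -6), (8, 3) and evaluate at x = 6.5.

Lagrange interpolation formula:
P(x) = Σ yᵢ × Lᵢ(x)
where Lᵢ(x) = Π_{j≠i} (x - xⱼ)/(xᵢ - xⱼ)

L_0(6.5) = (6.5 - 2)/(-1 - 2) × (6.5 - 5)/(-1 - 5) × (6.5 - 8)/(-1 - 8) = 0.062500
L_1(6.5) = (6.5 - (-1))/(2 - (-1)) × (6.5 - 5)/(2 - 5) × (6.5 - 8)/(2 - 8) = -0.312500
L_2(6.5) = (6.5 - (-1))/(5 - (-1)) × (6.5 - 2)/(5 - 2) × (6.5 - 8)/(5 - 8) = 0.937500
L_3(6.5) = (6.5 - (-1))/(8 - (-1)) × (6.5 - 2)/(8 - 2) × (6.5 - 5)/(8 - 5) = 0.312500

P(6.5) = 15×L_0(6.5) + 14×L_1(6.5) + (-6)×L_2(6.5) + 3×L_3(6.5)
P(6.5) = -8.125000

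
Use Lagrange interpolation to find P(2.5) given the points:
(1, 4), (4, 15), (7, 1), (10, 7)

Lagrange interpolation formula:
P(x) = Σ yᵢ × Lᵢ(x)
where Lᵢ(x) = Π_{j≠i} (x - xⱼ)/(xᵢ - xⱼ)

L_0(2.5) = (2.5 - 4)/(1 - 4) × (2.5 - 7)/(1 - 7) × (2.5 - 10)/(1 - 10) = 0.312500
L_1(2.5) = (2.5 - 1)/(4 - 1) × (2.5 - 7)/(4 - 7) × (2.5 - 10)/(4 - 10) = 0.937500
L_2(2.5) = (2.5 - 1)/(7 - 1) × (2.5 - 4)/(7 - 4) × (2.5 - 10)/(7 - 10) = -0.312500
L_3(2.5) = (2.5 - 1)/(10 - 1) × (2.5 - 4)/(10 - 4) × (2.5 - 7)/(10 - 7) = 0.062500

P(2.5) = 4×L_0(2.5) + 15×L_1(2.5) + 1×L_2(2.5) + 7×L_3(2.5)
P(2.5) = 15.437500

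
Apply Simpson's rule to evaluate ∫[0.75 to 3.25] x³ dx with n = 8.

f(x) = x³
a = 0.75, b = 3.25, n = 8
h = (b - a)/n = 0.312500

Simpson's rule: (h/3)[f(x₀) + 4f(x₁) + 2f(x₂) + ... + f(xₙ)]

x_0 = 0.7500, f(x_0) = 0.421875, coefficient = 1
x_1 = 1.0625, f(x_1) = 1.199463, coefficient = 4
x_2 = 1.3750, f(x_2) = 2.599609, coefficient = 2
x_3 = 1.6875, f(x_3) = 4.805420, coefficient = 4
x_4 = 2.0000, f(x_4) = 8.000000, coefficient = 2
x_5 = 2.3125, f(x_5) = 12.366455, coefficient = 4
x_6 = 2.6250, f(x_6) = 18.087891, coefficient = 2
x_7 = 2.9375, f(x_7) = 25.347412, coefficient = 4
x_8 = 3.2500, f(x_8) = 34.328125, coefficient = 1

I ≈ (0.312500/3) × 267.000000 = 27.812500
Exact value: 27.812500
Error: 0.000000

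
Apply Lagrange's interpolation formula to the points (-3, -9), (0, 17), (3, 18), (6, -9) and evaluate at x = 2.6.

Lagrange interpolation formula:
P(x) = Σ yᵢ × Lᵢ(x)
where Lᵢ(x) = Π_{j≠i} (x - xⱼ)/(xᵢ - xⱼ)

L_0(2.6) = (2.6 - 0)/(-3 - 0) × (2.6 - 3)/(-3 - 3) × (2.6 - 6)/(-3 - 6) = -0.021827
L_1(2.6) = (2.6 - (-3))/(0 - (-3)) × (2.6 - 3)/(0 - 3) × (2.6 - 6)/(0 - 6) = 0.141037
L_2(2.6) = (2.6 - (-3))/(3 - (-3)) × (2.6 - 0)/(3 - 0) × (2.6 - 6)/(3 - 6) = 0.916741
L_3(2.6) = (2.6 - (-3))/(6 - (-3)) × (2.6 - 0)/(6 - 0) × (2.6 - 3)/(6 - 3) = -0.035951

P(2.6) = (-9)×L_0(2.6) + 17×L_1(2.6) + 18×L_2(2.6) + (-9)×L_3(2.6)
P(2.6) = 19.418963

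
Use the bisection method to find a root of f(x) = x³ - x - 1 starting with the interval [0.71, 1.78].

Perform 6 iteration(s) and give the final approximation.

f(x) = x³ - x - 1
Initial interval: [0.71, 1.78]

Iteration 1:
  c_1 = (0.710000 + 1.780000)/2 = 1.245000
  f(c_1) = f(1.245000) = -0.315219
  f(a) × f(c) ≥ 0, new interval: [1.245000, 1.780000]
Iteration 2:
  c_2 = (1.245000 + 1.780000)/2 = 1.512500
  f(c_2) = f(1.512500) = 0.947580
  f(a) × f(c) < 0, new interval: [1.245000, 1.512500]
Iteration 3:
  c_3 = (1.245000 + 1.512500)/2 = 1.378750
  f(c_3) = f(1.378750) = 0.242187
  f(a) × f(c) < 0, new interval: [1.245000, 1.378750]
Iteration 4:
  c_4 = (1.245000 + 1.378750)/2 = 1.311875
  f(c_4) = f(1.311875) = -0.054117
  f(a) × f(c) ≥ 0, new interval: [1.311875, 1.378750]
Iteration 5:
  c_5 = (1.311875 + 1.378750)/2 = 1.345313
  f(c_5) = f(1.345313) = 0.089522
  f(a) × f(c) < 0, new interval: [1.311875, 1.345313]
Iteration 6:
  c_6 = (1.311875 + 1.345313)/2 = 1.328594
  f(c_6) = f(1.328594) = 0.016589
  f(a) × f(c) < 0, new interval: [1.311875, 1.328594]

After 6 iteration(s), the approximation is c_6 = 1.328594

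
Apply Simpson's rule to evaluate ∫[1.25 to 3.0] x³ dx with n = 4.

f(x) = x³
a = 1.25, b = 3.0, n = 4
h = (b - a)/n = 0.437500

Simpson's rule: (h/3)[f(x₀) + 4f(x₁) + 2f(x₂) + ... + f(xₙ)]

x_0 = 1.2500, f(x_0) = 1.953125, coefficient = 1
x_1 = 1.6875, f(x_1) = 4.805420, coefficient = 4
x_2 = 2.1250, f(x_2) = 9.595703, coefficient = 2
x_3 = 2.5625, f(x_3) = 16.826416, coefficient = 4
x_4 = 3.0000, f(x_4) = 27.000000, coefficient = 1

I ≈ (0.437500/3) × 134.671875 = 19.639648
Exact value: 19.639648
Error: 0.000000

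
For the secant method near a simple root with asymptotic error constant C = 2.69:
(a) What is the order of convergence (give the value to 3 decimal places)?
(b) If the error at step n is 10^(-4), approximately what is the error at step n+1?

(a) Secant method has superlinear convergence with order φ = (1+√5)/2 ≈ 1.618.
    This means |e_{n+1}| ≈ C|e_n|^1.618.

(b) With |e_n| = 10^(-4) and C = 2.69:
    |e_{n+1}| ≈ 2.69 × (10^(-4))^1.618 = 2.69 × 10^(-6.47)

(a) ≈ 1.618 (golden ratio); (b) |e_{n+1}| ≈ 9.070e-07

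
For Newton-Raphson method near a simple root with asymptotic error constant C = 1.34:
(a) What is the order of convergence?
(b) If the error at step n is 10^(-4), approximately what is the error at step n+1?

(a) Newton-Raphson has quadratic (order 2) convergence near simple roots.
    This means |e_{n+1}| ≈ C|e_n|².

(b) With |e_n| = 10^(-4) and C = 1.34:
    |e_{n+1}| ≈ 1.34 × (10^(-4))² = 1.34 × 10^(-8)

(a) 2 (quadratic); (b) |e_{n+1}| ≈ 1.340e-08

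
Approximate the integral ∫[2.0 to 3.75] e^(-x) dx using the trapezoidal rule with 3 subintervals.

f(x) = e^(-x)
a = 2.0, b = 3.75, n = 3
h = (b - a)/n = 0.583333

Trapezoidal rule: (h/2)[f(x₀) + 2f(x₁) + 2f(x₂) + ... + f(xₙ)]

x_0 = 2.0000, f(x_0) = 0.135335, coefficient = 1
x_1 = 2.5833, f(x_1) = 0.075522, coefficient = 2
x_2 = 3.1667, f(x_2) = 0.042144, coefficient = 2
x_3 = 3.7500, f(x_3) = 0.023518, coefficient = 1

I ≈ (0.583333/2) × 0.394184 = 0.114970
Exact value: 0.111818
Error: 0.003153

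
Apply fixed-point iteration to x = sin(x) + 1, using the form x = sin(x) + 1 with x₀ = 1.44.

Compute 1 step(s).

Equation: x = sin(x) + 1
Fixed-point form: x = sin(x) + 1
x₀ = 1.44

x_1 = g(1.440000) = 1.991458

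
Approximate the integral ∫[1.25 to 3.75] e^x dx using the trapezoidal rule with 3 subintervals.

f(x) = e^x
a = 1.25, b = 3.75, n = 3
h = (b - a)/n = 0.833333

Trapezoidal rule: (h/2)[f(x₀) + 2f(x₁) + 2f(x₂) + ... + f(xₙ)]

x_0 = 1.2500, f(x_0) = 3.490343, coefficient = 1
x_1 = 2.0833, f(x_1) = 8.031195, coefficient = 2
x_2 = 2.9167, f(x_2) = 18.479586, coefficient = 2
x_3 = 3.7500, f(x_3) = 42.521082, coefficient = 1

I ≈ (0.833333/2) × 99.032987 = 41.263745
Exact value: 39.030739
Error: 2.233006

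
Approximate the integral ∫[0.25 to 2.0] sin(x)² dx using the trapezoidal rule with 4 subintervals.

f(x) = sin(x)²
a = 0.25, b = 2.0, n = 4
h = (b - a)/n = 0.437500

Trapezoidal rule: (h/2)[f(x₀) + 2f(x₁) + 2f(x₂) + ... + f(xₙ)]

x_0 = 0.2500, f(x_0) = 0.061209, coefficient = 1
x_1 = 0.6875, f(x_1) = 0.402726, coefficient = 2
x_2 = 1.1250, f(x_2) = 0.814087, coefficient = 2
x_3 = 1.5625, f(x_3) = 0.999931, coefficient = 2
x_4 = 2.0000, f(x_4) = 0.826822, coefficient = 1

I ≈ (0.437500/2) × 5.321519 = 1.164082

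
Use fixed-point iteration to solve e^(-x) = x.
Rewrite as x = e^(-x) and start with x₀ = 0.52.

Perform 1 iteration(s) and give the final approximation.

Equation: e^(-x) = x
Fixed-point form: x = e^(-x)
x₀ = 0.52

x_1 = g(0.520000) = 0.594521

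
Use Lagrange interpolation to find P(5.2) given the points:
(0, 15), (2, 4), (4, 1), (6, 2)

Lagrange interpolation formula:
P(x) = Σ yᵢ × Lᵢ(x)
where Lᵢ(x) = Π_{j≠i} (x - xⱼ)/(xᵢ - xⱼ)

L_0(5.2) = (5.2 - 2)/(0 - 2) × (5.2 - 4)/(0 - 4) × (5.2 - 6)/(0 - 6) = 0.064000
L_1(5.2) = (5.2 - 0)/(2 - 0) × (5.2 - 4)/(2 - 4) × (5.2 - 6)/(2 - 6) = -0.312000
L_2(5.2) = (5.2 - 0)/(4 - 0) × (5.2 - 2)/(4 - 2) × (5.2 - 6)/(4 - 6) = 0.832000
L_3(5.2) = (5.2 - 0)/(6 - 0) × (5.2 - 2)/(6 - 2) × (5.2 - 4)/(6 - 4) = 0.416000

P(5.2) = 15×L_0(5.2) + 4×L_1(5.2) + 1×L_2(5.2) + 2×L_3(5.2)
P(5.2) = 1.376000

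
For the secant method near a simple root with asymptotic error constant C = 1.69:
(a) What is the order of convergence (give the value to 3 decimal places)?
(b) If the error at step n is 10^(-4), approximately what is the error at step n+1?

(a) Secant method has superlinear convergence with order φ = (1+√5)/2 ≈ 1.618.
    This means |e_{n+1}| ≈ C|e_n|^1.618.

(b) With |e_n| = 10^(-4) and C = 1.69:
    |e_{n+1}| ≈ 1.69 × (10^(-4))^1.618 = 1.69 × 10^(-6.47)

(a) ≈ 1.618 (golden ratio); (b) |e_{n+1}| ≈ 5.698e-07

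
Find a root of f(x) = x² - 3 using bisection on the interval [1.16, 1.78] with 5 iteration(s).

f(x) = x² - 3
Initial interval: [1.16, 1.78]

Iteration 1:
  c_1 = (1.160000 + 1.780000)/2 = 1.470000
  f(c_1) = f(1.470000) = -0.839100
  f(a) × f(c) ≥ 0, new interval: [1.470000, 1.780000]
Iteration 2:
  c_2 = (1.470000 + 1.780000)/2 = 1.625000
  f(c_2) = f(1.625000) = -0.359375
  f(a) × f(c) ≥ 0, new interval: [1.625000, 1.780000]
Iteration 3:
  c_3 = (1.625000 + 1.780000)/2 = 1.702500
  f(c_3) = f(1.702500) = -0.101494
  f(a) × f(c) ≥ 0, new interval: [1.702500, 1.780000]
Iteration 4:
  c_4 = (1.702500 + 1.780000)/2 = 1.741250
  f(c_4) = f(1.741250) = 0.031952
  f(a) × f(c) < 0, new interval: [1.702500, 1.741250]
Iteration 5:
  c_5 = (1.702500 + 1.741250)/2 = 1.721875
  f(c_5) = f(1.721875) = -0.035146
  f(a) × f(c) ≥ 0, new interval: [1.721875, 1.741250]

After 5 iteration(s), the approximation is c_5 = 1.721875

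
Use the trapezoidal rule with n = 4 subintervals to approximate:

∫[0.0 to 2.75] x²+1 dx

f(x) = x²+1
a = 0.0, b = 2.75, n = 4
h = (b - a)/n = 0.687500

Trapezoidal rule: (h/2)[f(x₀) + 2f(x₁) + 2f(x₂) + ... + f(xₙ)]

x_0 = 0.0000, f(x_0) = 1.000000, coefficient = 1
x_1 = 0.6875, f(x_1) = 1.472656, coefficient = 2
x_2 = 1.3750, f(x_2) = 2.890625, coefficient = 2
x_3 = 2.0625, f(x_3) = 5.253906, coefficient = 2
x_4 = 2.7500, f(x_4) = 8.562500, coefficient = 1

I ≈ (0.687500/2) × 28.796875 = 9.898926
Exact value: 9.682292
Error: 0.216634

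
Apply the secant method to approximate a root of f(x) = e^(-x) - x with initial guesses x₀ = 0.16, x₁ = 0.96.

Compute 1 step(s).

f(x) = e^(-x) - x
x₀ = 0.16, x₁ = 0.96

Secant formula: x_{n+1} = x_n - f(x_n)(x_n - x_{n-1})/(f(x_n) - f(x_{n-1}))

Iteration 1:
  f(0.160000) = 0.692144
  f(0.960000) = -0.577107
  x_2 = 0.960000 - (-0.577107)×(0.960000 - 0.160000)/(-0.577107 - 0.692144)
       = 0.596253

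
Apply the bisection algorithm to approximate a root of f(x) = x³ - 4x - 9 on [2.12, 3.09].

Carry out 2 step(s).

f(x) = x³ - 4x - 9
Initial interval: [2.12, 3.09]

Iteration 1:
  c_1 = (2.120000 + 3.090000)/2 = 2.605000
  f(c_1) = f(2.605000) = -1.742405
  f(a) × f(c) ≥ 0, new interval: [2.605000, 3.090000]
Iteration 2:
  c_2 = (2.605000 + 3.090000)/2 = 2.847500
  f(c_2) = f(2.847500) = 2.698260
  f(a) × f(c) < 0, new interval: [2.605000, 2.847500]

After 2 iteration(s), the approximation is c_2 = 2.847500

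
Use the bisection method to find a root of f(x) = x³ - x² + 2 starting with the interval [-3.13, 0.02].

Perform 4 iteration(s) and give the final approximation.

f(x) = x³ - x² + 2
Initial interval: [-3.13, 0.02]

Iteration 1:
  c_1 = (-3.130000 + 0.020000)/2 = -1.555000
  f(c_1) = f(-1.555000) = -4.178054
  f(a) × f(c) ≥ 0, new interval: [-1.555000, 0.020000]
Iteration 2:
  c_2 = (-1.555000 + 0.020000)/2 = -0.767500
  f(c_2) = f(-0.767500) = 0.958843
  f(a) × f(c) < 0, new interval: [-1.555000, -0.767500]
Iteration 3:
  c_3 = (-1.555000 + (-0.767500))/2 = -1.161250
  f(c_3) = f(-1.161250) = -0.914449
  f(a) × f(c) ≥ 0, new interval: [-1.161250, -0.767500]
Iteration 4:
  c_4 = (-1.161250 + (-0.767500))/2 = -0.964375
  f(c_4) = f(-0.964375) = 0.173094
  f(a) × f(c) < 0, new interval: [-1.161250, -0.964375]

After 4 iteration(s), the approximation is c_4 = -0.964375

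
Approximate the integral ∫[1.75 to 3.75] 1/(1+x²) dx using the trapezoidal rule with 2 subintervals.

f(x) = 1/(1+x²)
a = 1.75, b = 3.75, n = 2
h = (b - a)/n = 1.000000

Trapezoidal rule: (h/2)[f(x₀) + 2f(x₁) + 2f(x₂) + ... + f(xₙ)]

x_0 = 1.7500, f(x_0) = 0.246154, coefficient = 1
x_1 = 2.7500, f(x_1) = 0.116788, coefficient = 2
x_2 = 3.7500, f(x_2) = 0.066390, coefficient = 1

I ≈ (1.000000/2) × 0.546121 = 0.273060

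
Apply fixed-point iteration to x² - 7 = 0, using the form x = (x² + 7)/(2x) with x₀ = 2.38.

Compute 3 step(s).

Equation: x² - 7 = 0
Fixed-point form: x = (x² + 7)/(2x)
x₀ = 2.38

x_1 = g(2.380000) = 2.660588
x_2 = g(2.660588) = 2.645793
x_3 = g(2.645793) = 2.645751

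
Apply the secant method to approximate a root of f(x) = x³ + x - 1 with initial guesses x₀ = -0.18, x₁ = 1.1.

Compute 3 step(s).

f(x) = x³ + x - 1
x₀ = -0.18, x₁ = 1.1

Secant formula: x_{n+1} = x_n - f(x_n)(x_n - x_{n-1})/(f(x_n) - f(x_{n-1}))

Iteration 1:
  f(-0.180000) = -1.185832
  f(1.100000) = 1.431000
  x_2 = 1.100000 - 1.431000×(1.100000 - (-0.180000))/(1.431000 - (-1.185832))
       = 0.400039
Iteration 2:
  f(1.100000) = 1.431000
  f(0.400039) = -0.535942
  x_3 = 0.400039 - (-0.535942)×(0.400039 - 1.100000)/(-0.535942 - 1.431000)
       = 0.590761
Iteration 3:
  f(0.400039) = -0.535942
  f(0.590761) = -0.203065
  x_4 = 0.590761 - (-0.203065)×(0.590761 - 0.400039)/(-0.203065 - (-0.535942))
       = 0.707106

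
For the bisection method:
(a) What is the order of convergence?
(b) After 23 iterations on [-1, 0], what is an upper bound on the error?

(a) Bisection has linear (order 1) convergence; the error is halved each step.

(b) Error bound = (b-a)/2^n = (0 - (-1))/2^{23}
    = 1/2^{23}

(a) 1 (linear); (b) error ≤ 1.19e-07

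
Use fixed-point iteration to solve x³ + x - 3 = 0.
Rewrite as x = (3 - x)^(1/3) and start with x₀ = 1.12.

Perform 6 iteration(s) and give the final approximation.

Equation: x³ + x - 3 = 0
Fixed-point form: x = (3 - x)^(1/3)
x₀ = 1.12

x_1 = g(1.120000) = 1.234201
x_2 = g(1.234201) = 1.208687
x_3 = g(1.208687) = 1.214480
x_4 = g(1.214480) = 1.213170
x_5 = g(1.213170) = 1.213466
x_6 = g(1.213466) = 1.213399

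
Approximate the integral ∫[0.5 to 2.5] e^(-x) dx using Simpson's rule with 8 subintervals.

f(x) = e^(-x)
a = 0.5, b = 2.5, n = 8
h = (b - a)/n = 0.250000

Simpson's rule: (h/3)[f(x₀) + 4f(x₁) + 2f(x₂) + ... + f(xₙ)]

x_0 = 0.5000, f(x_0) = 0.606531, coefficient = 1
x_1 = 0.7500, f(x_1) = 0.472367, coefficient = 4
x_2 = 1.0000, f(x_2) = 0.367879, coefficient = 2
x_3 = 1.2500, f(x_3) = 0.286505, coefficient = 4
x_4 = 1.5000, f(x_4) = 0.223130, coefficient = 2
x_5 = 1.7500, f(x_5) = 0.173774, coefficient = 4
x_6 = 2.0000, f(x_6) = 0.135335, coefficient = 2
x_7 = 2.2500, f(x_7) = 0.105399, coefficient = 4
x_8 = 2.5000, f(x_8) = 0.082085, coefficient = 1

I ≈ (0.250000/3) × 6.293483 = 0.524457
Exact value: 0.524446
Error: 0.000011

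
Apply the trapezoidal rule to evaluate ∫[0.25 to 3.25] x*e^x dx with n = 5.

f(x) = x*e^x
a = 0.25, b = 3.25, n = 5
h = (b - a)/n = 0.600000

Trapezoidal rule: (h/2)[f(x₀) + 2f(x₁) + 2f(x₂) + ... + f(xₙ)]

x_0 = 0.2500, f(x_0) = 0.321006, coefficient = 1
x_1 = 0.8500, f(x_1) = 1.988700, coefficient = 2
x_2 = 1.4500, f(x_2) = 6.181516, coefficient = 2
x_3 = 2.0500, f(x_3) = 15.924197, coefficient = 2
x_4 = 2.6500, f(x_4) = 37.508202, coefficient = 2
x_5 = 3.2500, f(x_5) = 83.818605, coefficient = 1

I ≈ (0.600000/2) × 207.344842 = 62.203453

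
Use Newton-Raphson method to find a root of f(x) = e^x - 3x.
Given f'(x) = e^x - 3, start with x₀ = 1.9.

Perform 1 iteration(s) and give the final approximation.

f(x) = e^x - 3x
f'(x) = e^x - 3
x₀ = 1.9

Newton-Raphson formula: x_{n+1} = x_n - f(x_n)/f'(x_n)

Iteration 1:
  f(1.900000) = 0.985894
  f'(1.900000) = 3.685894
  x_1 = 1.900000 - 0.985894/3.685894 = 1.632522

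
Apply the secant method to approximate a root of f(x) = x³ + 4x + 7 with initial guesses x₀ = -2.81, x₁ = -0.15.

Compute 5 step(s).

f(x) = x³ + 4x + 7
x₀ = -2.81, x₁ = -0.15

Secant formula: x_{n+1} = x_n - f(x_n)(x_n - x_{n-1})/(f(x_n) - f(x_{n-1}))

Iteration 1:
  f(-2.810000) = -26.428041
  f(-0.150000) = 6.396625
  x_2 = -0.150000 - 6.396625×(-0.150000 - (-2.810000))/(6.396625 - (-26.428041))
       = -0.668361
Iteration 2:
  f(-0.150000) = 6.396625
  f(-0.668361) = 4.027996
  x_3 = -0.668361 - 4.027996×(-0.668361 - (-0.150000))/(4.027996 - 6.396625)
       = -1.549864
Iteration 3:
  f(-0.668361) = 4.027996
  f(-1.549864) = -2.922356
  x_4 = -1.549864 - (-2.922356)×(-1.549864 - (-0.668361))/(-2.922356 - 4.027996)
       = -1.179226
Iteration 4:
  f(-1.549864) = -2.922356
  f(-1.179226) = 0.643295
  x_5 = -1.179226 - 0.643295×(-1.179226 - (-1.549864))/(0.643295 - (-2.922356))
       = -1.246095
Iteration 5:
  f(-1.179226) = 0.643295
  f(-1.246095) = 0.080746
  x_6 = -1.246095 - 0.080746×(-1.246095 - (-1.179226))/(0.080746 - 0.643295)
       = -1.255693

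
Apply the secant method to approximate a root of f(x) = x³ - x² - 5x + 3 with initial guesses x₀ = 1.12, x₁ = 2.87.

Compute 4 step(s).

f(x) = x³ - x² - 5x + 3
x₀ = 1.12, x₁ = 2.87

Secant formula: x_{n+1} = x_n - f(x_n)(x_n - x_{n-1})/(f(x_n) - f(x_{n-1}))

Iteration 1:
  f(1.120000) = -2.449472
  f(2.870000) = 4.053003
  x_2 = 2.870000 - 4.053003×(2.870000 - 1.120000)/(4.053003 - (-2.449472))
       = 1.779222
Iteration 2:
  f(2.870000) = 4.053003
  f(1.779222) = -3.429381
  x_3 = 1.779222 - (-3.429381)×(1.779222 - 2.870000)/(-3.429381 - 4.053003)
       = 2.279155
Iteration 3:
  f(1.779222) = -3.429381
  f(2.279155) = -1.751141
  x_4 = 2.279155 - (-1.751141)×(2.279155 - 1.779222)/(-1.751141 - (-3.429381))
       = 2.800805
Iteration 4:
  f(2.279155) = -1.751141
  f(2.800805) = 3.122410
  x_5 = 2.800805 - 3.122410×(2.800805 - 2.279155)/(3.122410 - (-1.751141))
       = 2.466592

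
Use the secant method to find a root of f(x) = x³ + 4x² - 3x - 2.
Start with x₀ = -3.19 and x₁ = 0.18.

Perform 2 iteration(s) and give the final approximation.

f(x) = x³ + 4x² - 3x - 2
x₀ = -3.19, x₁ = 0.18

Secant formula: x_{n+1} = x_n - f(x_n)(x_n - x_{n-1})/(f(x_n) - f(x_{n-1}))

Iteration 1:
  f(-3.190000) = 15.812641
  f(0.180000) = -2.404568
  x_2 = 0.180000 - (-2.404568)×(0.180000 - (-3.190000))/(-2.404568 - 15.812641)
       = -0.264821
Iteration 2:
  f(0.180000) = -2.404568
  f(-0.264821) = -0.943589
  x_3 = -0.264821 - (-0.943589)×(-0.264821 - 0.180000)/(-0.943589 - (-2.404568))
       = -0.552113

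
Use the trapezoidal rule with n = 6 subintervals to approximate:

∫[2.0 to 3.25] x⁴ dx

f(x) = x⁴
a = 2.0, b = 3.25, n = 6
h = (b - a)/n = 0.208333

Trapezoidal rule: (h/2)[f(x₀) + 2f(x₁) + 2f(x₂) + ... + f(xₙ)]

x_0 = 2.0000, f(x_0) = 16.000000, coefficient = 1
x_1 = 2.2083, f(x_1) = 23.782555, coefficient = 2
x_2 = 2.4167, f(x_2) = 34.108845, coefficient = 2
x_3 = 2.6250, f(x_3) = 47.480713, coefficient = 2
x_4 = 2.8333, f(x_4) = 64.445216, coefficient = 2
x_5 = 3.0417, f(x_5) = 85.594621, coefficient = 2
x_6 = 3.2500, f(x_6) = 111.566406, coefficient = 1

I ≈ (0.208333/2) × 638.390306 = 66.498990
Exact value: 66.118164
Error: 0.380826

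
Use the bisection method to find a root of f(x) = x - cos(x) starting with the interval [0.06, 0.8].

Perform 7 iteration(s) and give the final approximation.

f(x) = x - cos(x)
Initial interval: [0.06, 0.8]

Iteration 1:
  c_1 = (0.060000 + 0.800000)/2 = 0.430000
  f(c_1) = f(0.430000) = -0.478966
  f(a) × f(c) ≥ 0, new interval: [0.430000, 0.800000]
Iteration 2:
  c_2 = (0.430000 + 0.800000)/2 = 0.615000
  f(c_2) = f(0.615000) = -0.201773
  f(a) × f(c) ≥ 0, new interval: [0.615000, 0.800000]
Iteration 3:
  c_3 = (0.615000 + 0.800000)/2 = 0.707500
  f(c_3) = f(0.707500) = -0.052489
  f(a) × f(c) ≥ 0, new interval: [0.707500, 0.800000]
Iteration 4:
  c_4 = (0.707500 + 0.800000)/2 = 0.753750
  f(c_4) = f(0.753750) = 0.024622
  f(a) × f(c) < 0, new interval: [0.707500, 0.753750]
Iteration 5:
  c_5 = (0.707500 + 0.753750)/2 = 0.730625
  f(c_5) = f(0.730625) = -0.014132
  f(a) × f(c) ≥ 0, new interval: [0.730625, 0.753750]
Iteration 6:
  c_6 = (0.730625 + 0.753750)/2 = 0.742188
  f(c_6) = f(0.742188) = 0.005196
  f(a) × f(c) < 0, new interval: [0.730625, 0.742188]
Iteration 7:
  c_7 = (0.730625 + 0.742188)/2 = 0.736406
  f(c_7) = f(0.736406) = -0.004481
  f(a) × f(c) ≥ 0, new interval: [0.736406, 0.742188]

After 7 iteration(s), the approximation is c_7 = 0.736406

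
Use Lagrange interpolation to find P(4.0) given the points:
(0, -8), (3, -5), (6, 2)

Lagrange interpolation formula:
P(x) = Σ yᵢ × Lᵢ(x)
where Lᵢ(x) = Π_{j≠i} (x - xⱼ)/(xᵢ - xⱼ)

L_0(4.0) = (4.0 - 3)/(0 - 3) × (4.0 - 6)/(0 - 6) = -0.111111
L_1(4.0) = (4.0 - 0)/(3 - 0) × (4.0 - 6)/(3 - 6) = 0.888889
L_2(4.0) = (4.0 - 0)/(6 - 0) × (4.0 - 3)/(6 - 3) = 0.222222

P(4.0) = (-8)×L_0(4.0) + (-5)×L_1(4.0) + 2×L_2(4.0)
P(4.0) = -3.111111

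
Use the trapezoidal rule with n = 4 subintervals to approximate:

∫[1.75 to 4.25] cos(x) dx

f(x) = cos(x)
a = 1.75, b = 4.25, n = 4
h = (b - a)/n = 0.625000

Trapezoidal rule: (h/2)[f(x₀) + 2f(x₁) + 2f(x₂) + ... + f(xₙ)]

x_0 = 1.7500, f(x_0) = -0.178246, coefficient = 1
x_1 = 2.3750, f(x_1) = -0.720278, coefficient = 2
x_2 = 3.0000, f(x_2) = -0.989992, coefficient = 2
x_3 = 3.6250, f(x_3) = -0.885416, coefficient = 2
x_4 = 4.2500, f(x_4) = -0.446087, coefficient = 1

I ≈ (0.625000/2) × -5.815708 = -1.817409
Exact value: -1.878975
Error: 0.061567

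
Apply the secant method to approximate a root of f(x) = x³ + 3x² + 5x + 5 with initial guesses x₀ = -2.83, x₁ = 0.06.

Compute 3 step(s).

f(x) = x³ + 3x² + 5x + 5
x₀ = -2.83, x₁ = 0.06

Secant formula: x_{n+1} = x_n - f(x_n)(x_n - x_{n-1})/(f(x_n) - f(x_{n-1}))

Iteration 1:
  f(-2.830000) = -7.788487
  f(0.060000) = 5.311016
  x_2 = 0.060000 - 5.311016×(0.060000 - (-2.830000))/(5.311016 - (-7.788487))
       = -1.111711
Iteration 2:
  f(0.060000) = 5.311016
  f(-1.111711) = 1.775183
  x_3 = -1.111711 - 1.775183×(-1.111711 - 0.060000)/(1.775183 - 5.311016)
       = -1.699975
Iteration 3:
  f(-1.111711) = 1.775183
  f(-1.699975) = 0.257086
  x_4 = -1.699975 - 0.257086×(-1.699975 - (-1.111711))/(0.257086 - 1.775183)
       = -1.799596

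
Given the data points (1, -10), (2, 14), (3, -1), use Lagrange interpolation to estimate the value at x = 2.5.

Lagrange interpolation formula:
P(x) = Σ yᵢ × Lᵢ(x)
where Lᵢ(x) = Π_{j≠i} (x - xⱼ)/(xᵢ - xⱼ)

L_0(2.5) = (2.5 - 2)/(1 - 2) × (2.5 - 3)/(1 - 3) = -0.125000
L_1(2.5) = (2.5 - 1)/(2 - 1) × (2.5 - 3)/(2 - 3) = 0.750000
L_2(2.5) = (2.5 - 1)/(3 - 1) × (2.5 - 2)/(3 - 2) = 0.375000

P(2.5) = (-10)×L_0(2.5) + 14×L_1(2.5) + (-1)×L_2(2.5)
P(2.5) = 11.375000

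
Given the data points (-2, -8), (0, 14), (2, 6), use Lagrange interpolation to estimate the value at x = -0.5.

Lagrange interpolation formula:
P(x) = Σ yᵢ × Lᵢ(x)
where Lᵢ(x) = Π_{j≠i} (x - xⱼ)/(xᵢ - xⱼ)

L_0(-0.5) = (-0.5 - 0)/(-2 - 0) × (-0.5 - 2)/(-2 - 2) = 0.156250
L_1(-0.5) = (-0.5 - (-2))/(0 - (-2)) × (-0.5 - 2)/(0 - 2) = 0.937500
L_2(-0.5) = (-0.5 - (-2))/(2 - (-2)) × (-0.5 - 0)/(2 - 0) = -0.093750

P(-0.5) = (-8)×L_0(-0.5) + 14×L_1(-0.5) + 6×L_2(-0.5)
P(-0.5) = 11.312500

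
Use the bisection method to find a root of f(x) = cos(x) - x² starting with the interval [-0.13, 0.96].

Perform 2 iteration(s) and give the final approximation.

f(x) = cos(x) - x²
Initial interval: [-0.13, 0.96]

Iteration 1:
  c_1 = (-0.130000 + 0.960000)/2 = 0.415000
  f(c_1) = f(0.415000) = 0.742891
  f(a) × f(c) ≥ 0, new interval: [0.415000, 0.960000]
Iteration 2:
  c_2 = (0.415000 + 0.960000)/2 = 0.687500
  f(c_2) = f(0.687500) = 0.300179
  f(a) × f(c) ≥ 0, new interval: [0.687500, 0.960000]

After 2 iteration(s), the approximation is c_2 = 0.687500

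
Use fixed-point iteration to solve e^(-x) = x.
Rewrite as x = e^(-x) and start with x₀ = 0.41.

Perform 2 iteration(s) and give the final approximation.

Equation: e^(-x) = x
Fixed-point form: x = e^(-x)
x₀ = 0.41

x_1 = g(0.410000) = 0.663650
x_2 = g(0.663650) = 0.514968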